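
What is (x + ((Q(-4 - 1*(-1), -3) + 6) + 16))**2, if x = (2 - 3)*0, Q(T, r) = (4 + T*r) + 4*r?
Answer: 529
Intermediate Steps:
Q(T, r) = 4 + 4*r + T*r
x = 0 (x = -1*0 = 0)
(x + ((Q(-4 - 1*(-1), -3) + 6) + 16))**2 = (0 + (((4 + 4*(-3) + (-4 - 1*(-1))*(-3)) + 6) + 16))**2 = (0 + (((4 - 12 + (-4 + 1)*(-3)) + 6) + 16))**2 = (0 + (((4 - 12 - 3*(-3)) + 6) + 16))**2 = (0 + (((4 - 12 + 9) + 6) + 16))**2 = (0 + ((1 + 6) + 16))**2 = (0 + (7 + 16))**2 = (0 + 23)**2 = 23**2 = 529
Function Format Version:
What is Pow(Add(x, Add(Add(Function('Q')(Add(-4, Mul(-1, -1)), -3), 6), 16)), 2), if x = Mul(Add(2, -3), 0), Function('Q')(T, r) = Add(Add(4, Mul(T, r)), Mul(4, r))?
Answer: 529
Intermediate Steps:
Function('Q')(T, r) = Add(4, Mul(4, r), Mul(T, r))
x = 0 (x = Mul(-1, 0) = 0)
Pow(Add(x, Add(Add(Function('Q')(Add(-4, Mul(-1, -1)), -3), 6), 16)), 2) = Pow(Add(0, Add(Add(Add(4, Mul(4, -3), Mul(Add(-4, Mul(-1, -1)), -3)), 6), 16)), 2) = Pow(Add(0, Add(Add(Add(4, -12, Mul(Add(-4, 1), -3)), 6), 16)), 2) = Pow(Add(0, Add(Add(Add(4, -12, Mul(-3, -3)), 6), 16)), 2) = Pow(Add(0, Add(Add(Add(4, -12, 9), 6), 16)), 2) = Pow(Add(0, Add(Add(1, 6), 16)), 2) = Pow(Add(0, Add(7, 16)), 2) = Pow(Add(0, 23), 2) = Pow(23, 2) = 529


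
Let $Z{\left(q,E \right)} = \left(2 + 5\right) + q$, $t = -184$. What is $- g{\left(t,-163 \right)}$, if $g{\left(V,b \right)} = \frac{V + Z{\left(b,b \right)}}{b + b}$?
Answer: $- \frac{170}{163} \approx -1.0429$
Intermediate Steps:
$Z{\left(q,E \right)} = 7 + q$
$g{\left(V,b \right)} = \frac{7 + V + b}{2 b}$ ($g{\left(V,b \right)} = \frac{V + \left(7 + b\right)}{b + b} = \frac{7 + V + b}{2 b}$)
$- g{\left(t,-163 \right)} = - \frac{7 - 184 - 163}{2 \left(-163\right)} = - \frac{\left(-1\right) \left(-340\right)}{2 \cdot 163} = \left(-1\right) \frac{170}{163} = - \frac{170}{163}$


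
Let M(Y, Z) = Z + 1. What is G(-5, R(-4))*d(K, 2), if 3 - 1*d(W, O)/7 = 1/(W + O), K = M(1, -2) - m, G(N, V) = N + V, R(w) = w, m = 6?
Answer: -1008/5 ≈ -201.60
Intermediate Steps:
M(Y, Z) = 1 + Z
K = -7 (K = (1 - 2) - 1*6 = -1 - 6 = -7)
d(W, O) = 21 - 7/(O + W) (d(W, O) = 21 - 7/(W + O) = 21 - 7/(O + W))
G(-5, R(-4))*d(K, 2) = (-5 - 4)*(7*(-1 + 3*2 + 3*(-7))/(2 - 7)) = -63*(-1 + 6 - 21)/(-5) = -63*(-1)*(-16)/5 = -9*112/5 = -1008/5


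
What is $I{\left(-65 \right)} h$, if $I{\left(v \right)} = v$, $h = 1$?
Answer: $-65$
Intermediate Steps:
$I{\left(-65 \right)} h = \left(-65\right) 1 = -65$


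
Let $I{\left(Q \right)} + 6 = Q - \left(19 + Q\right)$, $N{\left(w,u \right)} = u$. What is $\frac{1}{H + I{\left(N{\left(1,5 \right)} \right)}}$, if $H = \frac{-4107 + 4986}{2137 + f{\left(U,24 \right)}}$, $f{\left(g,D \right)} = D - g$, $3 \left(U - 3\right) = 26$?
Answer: $- \frac{6448}{158563} \approx -0.040665$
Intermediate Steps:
$U = \frac{35}{3}$ ($U = 3 + \frac{1}{3} \cdot 26 = 3 + \frac{26}{3} = \frac{35}{3} \approx 11.667$)
$I{\left(Q \right)} = -25$ ($I{\left(Q \right)} = -6 + \left(Q - \left(19 + Q\right)\right) = -6 - 19 = -25$)
$H = \frac{2637}{6448}$ ($H = \frac{-4107 + 4986}{2137 + \left(24 - \frac{35}{3}\right)} = \frac{879}{2137 + \left(24 - \frac{35}{3}\right)} = \frac{879}{2137 + \frac{37}{3}} = \frac{879}{\frac{6448}{3}} = 879 \cdot \frac{3}{6448} = \frac{2637}{6448} \approx 0.40896$)
$\frac{1}{H + I{\left(N{\left(1,5 \right)} \right)}} = \frac{1}{\frac{2637}{6448} - 25} = \frac{1}{- \frac{158563}{6448}} = - \frac{6448}{158563}$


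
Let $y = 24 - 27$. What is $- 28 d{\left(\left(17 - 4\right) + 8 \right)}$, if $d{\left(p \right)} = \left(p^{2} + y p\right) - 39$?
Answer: $-9492$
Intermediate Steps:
$y = -3$ ($y = 24 - 27 = -3$)
$d{\left(p \right)} = -39 + p^{2} - 3 p$ ($d{\left(p \right)} = \left(p^{2} - 3 p\right) - 39 = -39 + p^{2} - 3 p$)
$- 28 d{\left(\left(17 - 4\right) + 8 \right)} = - 28 \left(-39 + \left(\left(17 - 4\right) + 8\right)^{2} - 3 \left(\left(17 - 4\right) + 8\right)\right) = - 28 \left(-39 + \left(13 + 8\right)^{2} - 3 \left(13 + 8\right)\right) = - 28 \left(-39 + 21^{2} - 63\right) = - 28 \left(-39 + 441 - 63\right) = \left(-28\right) 339 = -9492$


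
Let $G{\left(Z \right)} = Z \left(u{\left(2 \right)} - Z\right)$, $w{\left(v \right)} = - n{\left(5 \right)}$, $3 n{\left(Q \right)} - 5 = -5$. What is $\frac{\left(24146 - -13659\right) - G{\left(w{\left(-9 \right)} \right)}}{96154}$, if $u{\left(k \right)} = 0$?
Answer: $\frac{37805}{96154} \approx 0.39317$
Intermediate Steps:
$n{\left(Q \right)} = 0$ ($n{\left(Q \right)} = \frac{5}{3} + \frac{1}{3} \left(-5\right) = \frac{5}{3} - \frac{5}{3} = 0$)
$w{\left(v \right)} = 0$ ($w{\left(v \right)} = \left(-1\right) 0 = 0$)
$G{\left(Z \right)} = - Z^{2}$ ($G{\left(Z \right)} = Z \left(0 - Z\right) = Z \left(- Z\right) = - Z^{2}$)
$\frac{\left(24146 - -13659\right) - G{\left(w{\left(-9 \right)} \right)}}{96154} = \frac{\left(24146 - -13659\right) - - 0^{2}}{96154} = \left(\left(24146 + 13659\right) - \left(-1\right) 0\right) \frac{1}{96154} = \left(37805 - 0\right) \frac{1}{96154} = \left(37805 + 0\right) \frac{1}{96154} = 37805 \cdot \frac{1}{96154} = \frac{37805}{96154}$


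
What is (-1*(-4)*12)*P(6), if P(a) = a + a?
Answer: 576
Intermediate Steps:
P(a) = 2*a
(-1*(-4)*12)*P(6) = (-1*(-4)*12)*(2*6) = (4*12)*12 = 48*12 = 576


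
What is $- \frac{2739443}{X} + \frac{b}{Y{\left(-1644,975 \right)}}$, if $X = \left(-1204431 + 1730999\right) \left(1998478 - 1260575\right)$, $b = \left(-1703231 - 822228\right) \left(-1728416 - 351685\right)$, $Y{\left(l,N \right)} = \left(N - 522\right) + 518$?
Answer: $\frac{291595249325774925634769}{53898282829112} \approx 5.4101 \cdot 10^{9}$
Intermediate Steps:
$Y{\left(l,N \right)} = -4 + N$ ($Y{\left(l,N \right)} = \left(-522 + N\right) + 518 = -4 + N$)
$b = 5253209791359$ ($b = \left(-2525459\right) \left(-2080101\right) = 5253209791359$)
$X = 388556106904$ ($X = 526568 \cdot 737903 = 388556106904$)
$- \frac{2739443}{X} + \frac{b}{Y{\left(-1644,975 \right)}} = - \frac{2739443}{388556106904} + \frac{5253209791359}{-4 + 975} = \left(-2739443\right) \frac{1}{388556106904} + \frac{5253209791359}{971} = - \frac{391349}{55508015272} + 5253209791359 \cdot \frac{1}{971} = - \frac{391349}{55508015272} + \frac{5253209791359}{971} = \frac{291595249325774925634769}{53898282829112}$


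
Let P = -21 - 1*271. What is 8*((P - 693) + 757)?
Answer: -1824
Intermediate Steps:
P = -292 (P = -21 - 271 = -292)
8*((P - 693) + 757) = 8*((-292 - 693) + 757) = 8*(-985 + 757) = 8*(-228) = -1824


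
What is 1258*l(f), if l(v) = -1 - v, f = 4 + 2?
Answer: -8806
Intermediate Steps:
f = 6
1258*l(f) = 1258*(-1 - 1*6) = 1258*(-1 - 6) = 1258*(-7) = -8806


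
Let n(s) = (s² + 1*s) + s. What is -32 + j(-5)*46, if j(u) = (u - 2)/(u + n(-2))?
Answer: 162/5 ≈ 32.400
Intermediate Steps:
n(s) = s² + 2*s (n(s) = (s² + s) + s = (s + s²) + s = s² + 2*s)
j(u) = (-2 + u)/u (j(u) = (u - 2)/(u - 2*(2 - 2)) = (-2 + u)/(u - 2*0) = (-2 + u)/(u + 0) = (-2 + u)/u)
-32 + j(-5)*46 = -32 + ((-2 - 5)/(-5))*46 = -32 - ⅕*(-7)*46 = -32 + (7/5)*46 = -32 + 322/5 = 162/5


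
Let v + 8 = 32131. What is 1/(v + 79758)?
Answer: 1/111881 ≈ 8.9381e-6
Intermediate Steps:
v = 32123 (v = -8 + 32131 = 32123)
1/(v + 79758) = 1/(32123 + 79758) = 1/111881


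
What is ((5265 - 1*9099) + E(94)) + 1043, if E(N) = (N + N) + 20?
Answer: -2583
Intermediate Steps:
E(N) = 20 + 2*N (E(N) = 2*N + 20 = 20 + 2*N)
((5265 - 1*9099) + E(94)) + 1043 = ((5265 - 1*9099) + (20 + 2*94)) + 1043 = ((5265 - 9099) + (20 + 188)) + 1043 = (-3834 + 208) + 1043 = -3626 + 1043 = -2583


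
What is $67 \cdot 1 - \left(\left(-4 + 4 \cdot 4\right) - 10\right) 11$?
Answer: $45$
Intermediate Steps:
$67 \cdot 1 - \left(\left(-4 + 4 \cdot 4\right) - 10\right) 11 = 67 - \left(\left(-4 + 16\right) - 10\right) 11 = 67 - \left(12 - 10\right) 11 = 67 - 2 \cdot 11 = 67 - 22 = 45$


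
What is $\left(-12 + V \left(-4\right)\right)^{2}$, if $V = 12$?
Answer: $3600$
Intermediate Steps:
$\left(-12 + V \left(-4\right)\right)^{2} = \left(-12 + 12 \left(-4\right)\right)^{2} = \left(-12 - 48\right)^{2} = \left(-60\right)^{2} = 3600$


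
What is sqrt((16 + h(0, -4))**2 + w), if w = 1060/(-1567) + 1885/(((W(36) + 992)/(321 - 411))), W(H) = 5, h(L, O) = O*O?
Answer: 3*sqrt(231375753868666)/1562299 ≈ 29.209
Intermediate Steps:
h(L, O) = O**2
w = -266898370/1562299 (w = 1060/(-1567) + 1885/(((5 + 992)/(321 - 411))) = 1060*(-1/1567) + 1885/((997/(-90))) = -1060/1567 + 1885/((997*(-1/90))) = -1060/1567 + 1885/(-997/90) = -1060/1567 + 1885*(-90/997) = -1060/1567 - 169650/997 = -266898370/1562299 ≈ -170.84)
sqrt((16 + h(0, -4))**2 + w) = sqrt((16 + (-4)**2)**2 - 266898370/1562299) = sqrt((16 + 16)**2 - 266898370/1562299) = sqrt(32**2 - 266898370/1562299) = sqrt(1024 - 266898370/1562299) = sqrt(1332895806/1562299) = 3*sqrt(231375753868666)/1562299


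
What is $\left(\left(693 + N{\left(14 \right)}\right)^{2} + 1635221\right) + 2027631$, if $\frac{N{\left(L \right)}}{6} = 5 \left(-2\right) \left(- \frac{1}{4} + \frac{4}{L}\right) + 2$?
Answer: $\frac{203686148}{49} \approx 4.1569 \cdot 10^{6}$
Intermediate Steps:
$N{\left(L \right)} = 27 - \frac{240}{L}$ ($N{\left(L \right)} = 6 \left(5 \left(-2\right) \left(- \frac{1}{4} + \frac{4}{L}\right) + 2\right) = 6 \left(- 10 \left(\left(-1\right) \frac{1}{4} + \frac{4}{L}\right) + 2\right) = 6 \left(- 10 \left(- \frac{1}{4} + \frac{4}{L}\right) + 2\right) = 6 \left(\left(\frac{5}{2} - \frac{40}{L}\right) + 2\right) = 6 \left(\frac{9}{2} - \frac{40}{L}\right) = 27 - \frac{240}{L}$)
$\left(\left(693 + N{\left(14 \right)}\right)^{2} + 1635221\right) + 2027631 = \left(\left(693 + \left(27 - \frac{240}{14}\right)\right)^{2} + 1635221\right) + 2027631 = \left(\left(693 + \left(27 - \frac{120}{7}\right)\right)^{2} + 1635221\right) + 2027631 = \left(\left(693 + \frac{69}{7}\right)^{2} + 1635221\right) + 2027631 = \left(\left(\frac{4920}{7}\right)^{2} + 1635221\right) + 2027631 = \left(\frac{24206400}{49} + 1635221\right) + 2027631 = \frac{104332229}{49} + 2027631 = \frac{203686148}{49}$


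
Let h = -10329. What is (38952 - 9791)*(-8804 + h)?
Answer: -557937413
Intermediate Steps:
(38952 - 9791)*(-8804 + h) = (38952 - 9791)*(-8804 - 10329) = 29161*(-19133) = -557937413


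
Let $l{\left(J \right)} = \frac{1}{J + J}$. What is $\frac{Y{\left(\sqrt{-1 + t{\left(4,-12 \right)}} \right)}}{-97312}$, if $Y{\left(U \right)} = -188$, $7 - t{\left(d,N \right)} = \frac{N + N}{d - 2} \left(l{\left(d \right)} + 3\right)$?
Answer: $\frac{47}{24328} \approx 0.0019319$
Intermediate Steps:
$l{\left(J \right)} = \frac{1}{2 J}$
$t{\left(d,N \right)} = 7 - \frac{2 N \left(3 + \frac{1}{2 d}\right)}{-2 + d}$ ($t{\left(d,N \right)} = 7 - \frac{N + N}{d - 2} \left(\frac{1}{2 d} + 3\right) = 7 - \frac{2 N}{-2 + d} \left(3 + \frac{1}{2 d}\right) = 7 - \frac{2 N \left(3 + \frac{1}{2 d}\right)}{-2 + d}$)
$\frac{Y{\left(\sqrt{-1 + t{\left(4,-12 \right)}} \right)}}{-97312} = - \frac{188}{-97312} = \left(-188\right) \left(- \frac{1}{97312}\right) = \frac{47}{24328}$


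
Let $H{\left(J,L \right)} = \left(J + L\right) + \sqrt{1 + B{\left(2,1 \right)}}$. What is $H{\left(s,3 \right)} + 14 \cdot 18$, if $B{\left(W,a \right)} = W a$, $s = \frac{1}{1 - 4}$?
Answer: $\frac{764}{3} + \sqrt{3} \approx 256.4$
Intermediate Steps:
$s = - \frac{1}{3}$ ($s = \frac{1}{-3} = - \frac{1}{3} \approx -0.33333$)
$H{\left(J,L \right)} = J + L + \sqrt{3}$ ($H{\left(J,L \right)} = \left(J + L\right) + \sqrt{1 + 2 \cdot 1} = \left(J + L\right) + \sqrt{1 + 2} = \left(J + L\right) + \sqrt{3} = J + L + \sqrt{3}$)
$H{\left(s,3 \right)} + 14 \cdot 18 = \left(- \frac{1}{3} + 3 + \sqrt{3}\right) + 14 \cdot 18 = \left(\frac{8}{3} + \sqrt{3}\right) + 252 = \frac{764}{3} + \sqrt{3}$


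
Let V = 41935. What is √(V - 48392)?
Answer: I*√6457 ≈ 80.355*I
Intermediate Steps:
√(V - 48392) = √(41935 - 48392) = √(-6457) = I*√6457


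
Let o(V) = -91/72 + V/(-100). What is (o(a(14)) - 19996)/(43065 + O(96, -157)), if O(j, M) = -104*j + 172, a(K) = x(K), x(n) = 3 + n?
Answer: -35995381/59855400 ≈ -0.60137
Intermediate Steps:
a(K) = 3 + K
O(j, M) = 172 - 104*j
o(V) = -91/72 - V/100 (o(V) = -91*1/72 + V*(-1/100) = -91/72 - V/100)
(o(a(14)) - 19996)/(43065 + O(96, -157)) = ((-91/72 - (3 + 14)/100) - 19996)/(43065 + (172 - 104*96)) = ((-91/72 - 1/100*17) - 19996)/(43065 + (172 - 9984)) = ((-91/72 - 17/100) - 19996)/(43065 - 9812) = (-2581/1800 - 19996)/33253 = -35995381/1800*1/33253 = -35995381/59855400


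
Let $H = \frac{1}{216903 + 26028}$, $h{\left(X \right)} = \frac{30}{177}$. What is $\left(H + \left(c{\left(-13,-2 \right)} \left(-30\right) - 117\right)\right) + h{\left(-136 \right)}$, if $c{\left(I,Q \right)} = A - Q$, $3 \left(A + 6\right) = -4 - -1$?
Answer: $\frac{475416026}{14332929} \approx 33.169$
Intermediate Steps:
$A = -7$ ($A = -6 + \frac{-4 - -1}{3} = -6 + \frac{-4 + 1}{3} = -6 + \frac{1}{3} \left(-3\right) = -6 - 1 = -7$)
$c{\left(I,Q \right)} = -7 - Q$
$h{\left(X \right)} = \frac{10}{59}$ ($h{\left(X \right)} = 30 \cdot \frac{1}{177} = \frac{10}{59}$)
$H = \frac{1}{242931} \approx 4.1164 \cdot 10^{-6}$
$\left(H + \left(c{\left(-13,-2 \right)} \left(-30\right) - 117\right)\right) + h{\left(-136 \right)} = \left(\frac{1}{242931} - \left(117 - \left(-7 - -2\right) \left(-30\right)\right)\right) + \frac{10}{59} = \left(\frac{1}{242931} - \left(117 - \left(-7 + 2\right) \left(-30\right)\right)\right) + \frac{10}{59} = \left(\frac{1}{242931} - -33\right) + \frac{10}{59} = \left(\frac{1}{242931} + \left(150 - 117\right)\right) + \frac{10}{59} = \left(\frac{1}{242931} + 33\right) + \frac{10}{59} = \frac{8016724}{242931} + \frac{10}{59} = \frac{475416026}{14332929}$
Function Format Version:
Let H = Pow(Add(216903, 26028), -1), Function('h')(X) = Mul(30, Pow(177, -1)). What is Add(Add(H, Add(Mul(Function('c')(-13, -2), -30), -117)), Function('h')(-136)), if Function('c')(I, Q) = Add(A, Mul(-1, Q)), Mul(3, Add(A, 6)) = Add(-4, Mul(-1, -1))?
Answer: Rational(475416026, 14332929) ≈ 33.169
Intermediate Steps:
A = -7 (A = Add(-6, Mul(Rational(1, 3), Add(-4, Mul(-1, -1)))) = Add(-6, Mul(Rational(1, 3), Add(-4, 1))) = Add(-6, Mul(Rational(1, 3), -3)) = Add(-6, -1) = -7)
Function('c')(I, Q) = Add(-7, Mul(-1, Q))
Function('h')(X) = Rational(10, 59) (Function('h')(X) = Mul(30, Rational(1, 177)) = Rational(10, 59))
H = Rational(1, 242931) (H = Pow(242931, -1) = Rational(1, 242931) ≈ 4.1164e-6)
Add(Add(H, Add(Mul(Function('c')(-13, -2), -30), -117)), Function('h')(-136)) = Add(Add(Rational(1, 242931), Add(Mul(Add(-7, Mul(-1, -2)), -30), -117)), Rational(10, 59)) = Add(Add(Rational(1, 242931), Add(Mul(Add(-7, 2), -30), -117)), Rational(10, 59)) = Add(Add(Rational(1, 242931), Add(Mul(-5, -30), -117)), Rational(10, 59)) = Add(Add(Rational(1, 242931), Add(150, -117)), Rational(10, 59)) = Add(Add(Rational(1, 242931), 33), Rational(10, 59)) = Add(Rational(8016724, 242931), Rational(10, 59)) = Rational(475416026, 14332929)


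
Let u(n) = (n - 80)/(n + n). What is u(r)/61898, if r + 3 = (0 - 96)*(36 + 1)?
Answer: 727/88018956 ≈ 8.2596e-6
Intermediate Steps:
r = -3555 (r = -3 + (0 - 96)*(36 + 1) = -3 - 96*37 = -3 - 3552 = -3555)
u(n) = (-80 + n)/(2*n) (u(n) = (-80 + n)/((2*n)) = (-80 + n)*(1/(2*n)) = (-80 + n)/(2*n))
u(r)/61898 = ((½)*(-80 - 3555)/(-3555))/61898 = ((½)*(-1/3555)*(-3635))*(1/61898) = (727/1422)*(1/61898) = 727/88018956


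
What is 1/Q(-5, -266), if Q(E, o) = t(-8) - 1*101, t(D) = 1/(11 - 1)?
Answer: -10/1009 ≈ -0.0099108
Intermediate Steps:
t(D) = 1/10
Q(E, o) = -1009/10 (Q(E, o) = 1/10 - 1*101 = 1/10 - 101 = -1009/10)
1/Q(-5, -266) = 1/(-1009/10) = -10/1009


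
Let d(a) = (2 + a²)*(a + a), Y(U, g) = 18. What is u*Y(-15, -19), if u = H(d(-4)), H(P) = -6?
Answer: -108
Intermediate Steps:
d(a) = 2*a*(2 + a²) (d(a) = (2 + a²)*(2*a) = 2*a*(2 + a²))
u = -6
u*Y(-15, -19) = -6*18 = -108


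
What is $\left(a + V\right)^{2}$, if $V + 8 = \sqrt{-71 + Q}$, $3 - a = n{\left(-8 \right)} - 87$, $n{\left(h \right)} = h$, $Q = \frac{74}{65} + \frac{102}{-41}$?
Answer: $\frac{\left(239850 + i \sqrt{513841315}\right)^{2}}{7102225} \approx 8027.6 + 1531.1 i$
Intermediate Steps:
$Q = - \frac{3596}{2665}$ ($Q = 74 \cdot \frac{1}{65} + 102 \left(- \frac{1}{41}\right) = \frac{74}{65} - \frac{102}{41} = - \frac{3596}{2665} \approx -1.3493$)
$a = 98$ ($a = 3 - \left(-8 - 87\right) = 3 - -95 = 3 + 95 = 98$)
$V = -8 + \frac{i \sqrt{513841315}}{2665}$ ($V = -8 + \sqrt{-71 - \frac{3596}{2665}} = -8 + \sqrt{- \frac{192811}{2665}} = -8 + \frac{i \sqrt{513841315}}{2665} \approx -8.0 + 8.5058 i$)
$\left(a + V\right)^{2} = \left(98 - \left(8 - \frac{i \sqrt{513841315}}{2665}\right)\right)^{2} = \left(90 + \frac{i \sqrt{513841315}}{2665}\right)^{2}$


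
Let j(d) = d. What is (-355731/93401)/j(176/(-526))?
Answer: 93557253/8219288 ≈ 11.383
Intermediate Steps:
(-355731/93401)/j(176/(-526)) = (-355731/93401)/((176/(-526))) = (-355731*1/93401)/((176*(-1/526))) = -355731/(93401*(-88/263)) = -355731/93401*(-263/88) = 93557253/8219288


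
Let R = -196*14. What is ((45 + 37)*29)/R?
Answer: -1189/1372 ≈ -0.86662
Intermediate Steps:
R = -2744
((45 + 37)*29)/R = ((45 + 37)*29)/(-2744) = (82*29)*(-1/2744) = 2378*(-1/2744) = -1189/1372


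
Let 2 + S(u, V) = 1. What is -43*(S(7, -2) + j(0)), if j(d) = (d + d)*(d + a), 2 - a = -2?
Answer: 43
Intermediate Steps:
a = 4 (a = 2 - 1*(-2) = 2 + 2 = 4)
S(u, V) = -1 (S(u, V) = -2 + 1 = -1)
j(d) = 2*d*(4 + d) (j(d) = (d + d)*(d + 4) = (2*d)*(4 + d) = 2*d*(4 + d))
-43*(S(7, -2) + j(0)) = -43*(-1 + 2*0*(4 + 0)) = -43*(-1 + 2*0*4) = -43*(-1 + 0) = -43*(-1) = 43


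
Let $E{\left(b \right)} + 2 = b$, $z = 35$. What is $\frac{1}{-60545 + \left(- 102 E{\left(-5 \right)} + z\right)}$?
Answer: $- \frac{1}{59796} \approx -1.6724 \cdot 10^{-5}$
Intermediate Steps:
$E{\left(b \right)} = -2 + b$
$\frac{1}{-60545 + \left(- 102 E{\left(-5 \right)} + z\right)} = \frac{1}{-60545 - \left(-35 + 102 \left(-2 - 5\right)\right)} = \frac{1}{-60545 + \left(\left(-102\right) \left(-7\right) + 35\right)} = \frac{1}{-60545 + \left(714 + 35\right)} = \frac{1}{-60545 + 749} = \frac{1}{-59796} = - \frac{1}{59796}$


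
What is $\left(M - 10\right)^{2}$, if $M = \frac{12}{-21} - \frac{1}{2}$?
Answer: $\frac{24025}{196} \approx 122.58$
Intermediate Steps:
$M = - \frac{15}{14}$ ($M = 12 \left(- \frac{1}{21}\right) - \frac{1}{2} = - \frac{4}{7} - \frac{1}{2} = - \frac{15}{14} \approx -1.0714$)
$\left(M - 10\right)^{2} = \left(- \frac{15}{14} - 10\right)^{2} = \left(- \frac{155}{14}\right)^{2} = \frac{24025}{196}$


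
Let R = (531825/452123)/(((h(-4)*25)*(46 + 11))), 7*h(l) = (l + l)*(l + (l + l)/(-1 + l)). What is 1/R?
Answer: 16830048/5065 ≈ 3322.8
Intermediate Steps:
h(l) = 2*l*(l + 2*l/(-1 + l))/7 (h(l) = ((l + l)*(l + (l + l)/(-1 + l)))/7 = ((2*l)*(l + (2*l)/(-1 + l)))/7 = ((2*l)*(l + 2*l/(-1 + l)))/7 = (2*l*(l + 2*l/(-1 + l)))/7 = 2*l*(l + 2*l/(-1 + l))/7)
R = 5065/16830048 (R = (531825/452123)/(((((2/7)*(-4)²*(1 - 4)/(-1 - 4))*25)*(46 + 11))) = (531825*(1/452123))/(((((2/7)*16*(-3)/(-5))*25)*57)) = 75975/(64589*(((((2/7)*16*(-⅕)*(-3))*25)*57))) = 75975/(64589*((((96/35)*25)*57))) = 75975/(64589*(((480/7)*57))) = 75975/(64589*(27360/7)) = (75975/64589)*(7/27360) = 5065/16830048 ≈ 0.00030095)
1/R = 1/(5065/16830048) = 16830048/5065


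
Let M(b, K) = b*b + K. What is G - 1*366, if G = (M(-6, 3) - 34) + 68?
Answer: -293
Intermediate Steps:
M(b, K) = K + b**2 (M(b, K) = b**2 + K = K + b**2)
G = 73 (G = ((3 + (-6)**2) - 34) + 68 = ((3 + 36) - 34) + 68 = (39 - 34) + 68 = 5 + 68 = 73)
G - 1*366 = 73 - 1*366 = 73 - 366 = -293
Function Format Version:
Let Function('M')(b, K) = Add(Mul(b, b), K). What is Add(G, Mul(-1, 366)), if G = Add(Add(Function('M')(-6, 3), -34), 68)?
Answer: -293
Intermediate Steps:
Function('M')(b, K) = Add(K, Pow(b, 2)) (Function('M')(b, K) = Add(Pow(b, 2), K) = Add(K, Pow(b, 2)))
G = 73 (G = Add(Add(Add(3, Pow(-6, 2)), -34), 68) = Add(Add(Add(3, 36), -34), 68) = Add(Add(39, -34), 68) = Add(5, 68) = 73)
Add(G, Mul(-1, 366)) = Add(73, Mul(-1, 366)) = Add(73, -366) = -293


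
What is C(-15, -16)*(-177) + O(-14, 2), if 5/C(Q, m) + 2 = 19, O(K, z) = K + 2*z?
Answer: -1055/17 ≈ -62.059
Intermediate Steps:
C(Q, m) = 5/17 (C(Q, m) = 5/(-2 + 19) = 5/17)
C(-15, -16)*(-177) + O(-14, 2) = (5/17)*(-177) + (-14 + 2*2) = -885/17 + (-14 + 4) = -885/17 - 10 = -1055/17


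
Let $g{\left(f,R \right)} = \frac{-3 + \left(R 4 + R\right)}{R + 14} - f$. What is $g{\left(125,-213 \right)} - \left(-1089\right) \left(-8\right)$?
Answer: $- \frac{1757495}{199} \approx -8831.6$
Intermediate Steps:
$g{\left(f,R \right)} = - f + \frac{-3 + 5 R}{14 + R}$ ($g{\left(f,R \right)} = \frac{-3 + \left(4 R + R\right)}{14 + R} - f = \frac{-3 + 5 R}{14 + R} - f = - f + \frac{-3 + 5 R}{14 + R}$)
$g{\left(125,-213 \right)} - \left(-1089\right) \left(-8\right) = \frac{-3 - 1750 + 5 \left(-213\right) - \left(-213\right) 125}{14 - 213} - \left(-1089\right) \left(-8\right) = \frac{-3 - 1750 - 1065 + 26625}{-199} - 8712 = \left(- \frac{1}{199}\right) 23807 - 8712 = - \frac{23807}{199} - 8712 = - \frac{1757495}{199}$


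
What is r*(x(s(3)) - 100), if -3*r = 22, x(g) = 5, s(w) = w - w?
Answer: 2090/3 ≈ 696.67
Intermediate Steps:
s(w) = 0
r = -22/3 (r = -⅓*22 = -22/3 ≈ -7.3333)
r*(x(s(3)) - 100) = -22*(5 - 100)/3 = -22/3*(-95) = 2090/3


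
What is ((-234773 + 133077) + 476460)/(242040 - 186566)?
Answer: 187382/27737 ≈ 6.7557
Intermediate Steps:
((-234773 + 133077) + 476460)/(242040 - 186566) = (-101696 + 476460)/55474 = 374764*(1/55474) = 187382/27737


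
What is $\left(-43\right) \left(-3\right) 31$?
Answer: $3999$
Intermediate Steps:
$\left(-43\right) \left(-3\right) 31 = 129 \cdot 31 = 3999$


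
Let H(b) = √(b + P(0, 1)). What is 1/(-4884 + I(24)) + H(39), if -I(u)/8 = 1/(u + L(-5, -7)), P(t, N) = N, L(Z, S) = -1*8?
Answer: -2/9769 + 2*√10 ≈ 6.3243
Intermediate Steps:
L(Z, S) = -8
I(u) = -8/(-8 + u) (I(u) = -8/(u - 8) = -8/(-8 + u))
H(b) = √(1 + b) (H(b) = √(b + 1) = √(1 + b))
1/(-4884 + I(24)) + H(39) = 1/(-4884 - 8/(-8 + 24)) + √(1 + 39) = 1/(-4884 - 8/16) + √40 = 1/(-4884 - 8*1/16) + 2*√10 = 1/(-4884 - ½) + 2*√10 = 1/(-9769/2) + 2*√10 = -2/9769 + 2*√10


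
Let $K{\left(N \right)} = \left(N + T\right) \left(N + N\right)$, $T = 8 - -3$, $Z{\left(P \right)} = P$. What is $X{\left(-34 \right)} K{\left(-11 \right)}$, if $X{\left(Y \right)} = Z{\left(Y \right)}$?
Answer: $0$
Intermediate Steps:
$X{\left(Y \right)} = Y$
$T = 11$ ($T = 8 + 3 = 11$)
$K{\left(N \right)} = 2 N \left(11 + N\right)$ ($K{\left(N \right)} = \left(N + 11\right) \left(N + N\right) = \left(11 + N\right) 2 N = 2 N \left(11 + N\right)$)
$X{\left(-34 \right)} K{\left(-11 \right)} = - 34 \cdot 2 \left(-11\right) \left(11 - 11\right) = - 34 \cdot 2 \left(-11\right) 0 = \left(-34\right) 0 = 0$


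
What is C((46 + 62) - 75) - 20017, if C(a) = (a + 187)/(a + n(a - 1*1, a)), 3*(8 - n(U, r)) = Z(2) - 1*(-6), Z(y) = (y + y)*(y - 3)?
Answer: -220127/11 ≈ -20012.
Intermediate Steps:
Z(y) = 2*y*(-3 + y) (Z(y) = (2*y)*(-3 + y) = 2*y*(-3 + y))
n(U, r) = 22/3 (n(U, r) = 8 - (2*2*(-3 + 2) - 1*(-6))/3 = 8 - (2*2*(-1) + 6)/3 = 8 - (-4 + 6)/3 = 8 - ⅓*2 = 8 - ⅔ = 22/3)
C(a) = (187 + a)/(22/3 + a) (C(a) = (a + 187)/(a + 22/3) = (187 + a)/(22/3 + a))
C((46 + 62) - 75) - 20017 = 3*(187 + ((46 + 62) - 75))/(22 + 3*((46 + 62) - 75)) - 20017 = 3*(187 + (108 - 75))/(22 + 3*(108 - 75)) - 20017 = 3*(187 + 33)/(22 + 3*33) - 20017 = 3*220/(22 + 99) - 20017 = 3*220/121 - 20017 = 3*(1/121)*220 - 20017 = 60/11 - 20017 = -220127/11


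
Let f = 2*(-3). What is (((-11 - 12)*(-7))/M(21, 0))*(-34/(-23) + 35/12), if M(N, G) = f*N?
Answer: -1213/216 ≈ -5.6157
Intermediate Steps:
f = -6
M(N, G) = -6*N
(((-11 - 12)*(-7))/M(21, 0))*(-34/(-23) + 35/12) = (((-11 - 12)*(-7))/((-6*21)))*(-34/(-23) + 35/12) = (-23*(-7)/(-126))*(-34*(-1/23) + 35*(1/12)) = (161*(-1/126))*(34/23 + 35/12) = -23/18*1213/276 = -1213/216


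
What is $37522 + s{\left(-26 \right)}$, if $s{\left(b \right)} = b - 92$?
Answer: $37404$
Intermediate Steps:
$s{\left(b \right)} = -92 + b$ ($s{\left(b \right)} = b - 92 = -92 + b$)
$37522 + s{\left(-26 \right)} = 37522 - 118 = 37404$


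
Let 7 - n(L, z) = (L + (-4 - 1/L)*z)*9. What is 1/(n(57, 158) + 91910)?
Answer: 19/1845222 ≈ 1.0297e-5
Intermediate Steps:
n(L, z) = 7 - 9*L - 9*z*(-4 - 1/L) (n(L, z) = 7 - (L + (-4 - 1/L)*z)*9 = 7 - (L + z*(-4 - 1/L))*9 = 7 - (9*L + 9*z*(-4 - 1/L)) = 7 + (-9*L - 9*z*(-4 - 1/L)) = 7 - 9*L - 9*z*(-4 - 1/L))
1/(n(57, 158) + 91910) = 1/((7 - 9*57 + 36*158 + 9*158/57) + 91910) = 1/((7 - 513 + 5688 + 9*158*(1/57)) + 91910) = 1/((7 - 513 + 5688 + 474/19) + 91910) = 1/(98932/19 + 91910) = 1/(1845222/19) = 19/1845222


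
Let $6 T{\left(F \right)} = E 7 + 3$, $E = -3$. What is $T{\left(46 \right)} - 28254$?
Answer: $-28257$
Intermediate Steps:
$T{\left(F \right)} = -3$ ($T{\left(F \right)} = \frac{\left(-3\right) 7 + 3}{6} = \frac{-21 + 3}{6} = \frac{1}{6} \left(-18\right) = -3$)
$T{\left(46 \right)} - 28254 = -3 - 28254 = -28257$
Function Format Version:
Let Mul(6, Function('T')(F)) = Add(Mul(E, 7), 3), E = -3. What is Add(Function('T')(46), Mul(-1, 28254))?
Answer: -28257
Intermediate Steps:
Function('T')(F) = -3 (Function('T')(F) = Mul(Rational(1, 6), Add(Mul(-3, 7), 3)) = Mul(Rational(1, 6), Add(-21, 3)) = Mul(Rational(1, 6), -18) = -3)
Add(Function('T')(46), Mul(-1, 28254)) = Add(-3, Mul(-1, 28254)) = Add(-3, -28254) = -28257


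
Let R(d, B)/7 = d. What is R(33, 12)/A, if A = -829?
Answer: -231/829 ≈ -0.27865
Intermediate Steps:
R(d, B) = 7*d
R(33, 12)/A = (7*33)/(-829) = 231*(-1/829) = -231/829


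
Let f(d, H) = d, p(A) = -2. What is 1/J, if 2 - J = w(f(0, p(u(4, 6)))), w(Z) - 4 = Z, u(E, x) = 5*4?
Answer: -1/2 ≈ -0.50000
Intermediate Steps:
u(E, x) = 20
w(Z) = 4 + Z
J = -2 (J = 2 - (4 + 0) = 2 - 1*4 = 2 - 4 = -2)
1/J = 1/(-2) = -1/2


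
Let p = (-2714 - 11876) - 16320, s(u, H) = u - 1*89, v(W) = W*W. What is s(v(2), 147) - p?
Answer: 30825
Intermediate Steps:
v(W) = W²
s(u, H) = -89 + u (s(u, H) = u - 89 = -89 + u)
p = -30910 (p = -14590 - 16320 = -30910)
s(v(2), 147) - p = (-89 + 2²) - 1*(-30910) = (-89 + 4) + 30910 = -85 + 30910 = 30825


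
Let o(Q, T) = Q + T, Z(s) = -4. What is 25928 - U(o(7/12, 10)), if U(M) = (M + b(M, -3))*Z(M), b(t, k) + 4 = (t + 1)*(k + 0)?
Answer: 77446/3 ≈ 25815.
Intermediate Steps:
b(t, k) = -4 + k*(1 + t) (b(t, k) = -4 + (t + 1)*(k + 0) = -4 + (1 + t)*k = -4 + k*(1 + t))
U(M) = 28 + 8*M (U(M) = (M + (-4 - 3 - 3*M))*(-4) = (M + (-7 - 3*M))*(-4) = (-7 - 2*M)*(-4) = 28 + 8*M)
25928 - U(o(7/12, 10)) = 25928 - (28 + 8*(7/12 + 10)) = 25928 - (28 + 8*(127/12)) = 25928 - (28 + 254/3) = 25928 - 1*338/3 = 25928 - 338/3 = 77446/3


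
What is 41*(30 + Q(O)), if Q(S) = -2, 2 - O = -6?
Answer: 1148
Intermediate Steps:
O = 8 (O = 2 - 1*(-6) = 2 + 6 = 8)
41*(30 + Q(O)) = 41*(30 - 2) = 41*28 = 1148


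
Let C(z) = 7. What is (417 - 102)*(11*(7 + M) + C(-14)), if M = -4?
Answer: 12600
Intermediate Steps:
(417 - 102)*(11*(7 + M) + C(-14)) = (417 - 102)*(11*(7 - 4) + 7) = 315*(11*3 + 7) = 315*(33 + 7) = 315*40 = 12600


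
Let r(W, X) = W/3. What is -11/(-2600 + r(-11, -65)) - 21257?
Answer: -166038394/7811 ≈ -21257.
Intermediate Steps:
r(W, X) = W/3 (r(W, X) = W*(⅓) = W/3)
-11/(-2600 + r(-11, -65)) - 21257 = -11/(-2600 + (⅓)*(-11)) - 21257 = -11/(-2600 - 11/3) - 21257 = -11/(-7811/3) - 21257 = -3/7811*(-11) - 21257 = 33/7811 - 21257 = -166038394/7811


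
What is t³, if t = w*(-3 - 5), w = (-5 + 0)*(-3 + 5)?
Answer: 512000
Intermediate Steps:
w = -10 (w = -5*2 = -10)
t = 80 (t = -10*(-3 - 5) = -10*(-8) = 80)
t³ = 80³ = 512000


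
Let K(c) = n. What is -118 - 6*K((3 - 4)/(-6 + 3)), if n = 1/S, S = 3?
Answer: -120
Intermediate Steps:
n = ⅓ (n = 1/3 = 1*(⅓) = ⅓ ≈ 0.33333)
K(c) = ⅓
-118 - 6*K((3 - 4)/(-6 + 3)) = -118 - 6*⅓ = -118 - 2 = -120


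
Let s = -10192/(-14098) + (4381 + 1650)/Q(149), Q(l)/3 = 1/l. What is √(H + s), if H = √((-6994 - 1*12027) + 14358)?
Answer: √(2733737692857 + 9126441*I*√4663)/3021 ≈ 547.3 + 0.062384*I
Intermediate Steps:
Q(l) = 3/l
H = I*√4663 (H = √((-6994 - 12027) + 14358) = √(-19021 + 14358) = √(-4663) = I*√4663 ≈ 68.286*I)
s = 904911517/3021 (s = -10192/(-14098) + (4381 + 1650)/((3/149)) = -10192*(-1/14098) + 6031/((3*(1/149))) = 728/1007 + 6031/(3/149) = 728/1007 + 6031*(149/3) = 728/1007 + 898619/3 = 904911517/3021 ≈ 2.9954e+5)
√(H + s) = √(I*√4663 + 904911517/3021) = √(904911517/3021 + I*√4663)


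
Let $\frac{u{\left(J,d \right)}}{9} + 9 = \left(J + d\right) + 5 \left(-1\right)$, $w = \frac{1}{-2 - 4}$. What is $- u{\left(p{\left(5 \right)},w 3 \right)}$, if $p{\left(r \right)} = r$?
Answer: $\frac{171}{2} \approx 85.5$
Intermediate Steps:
$w = - \frac{1}{6}$ ($w = \frac{1}{-6} = - \frac{1}{6} \approx -0.16667$)
$u{\left(J,d \right)} = -126 + 9 J + 9 d$ ($u{\left(J,d \right)} = -81 + 9 \left(\left(J + d\right) + 5 \left(-1\right)\right) = -81 + 9 \left(\left(J + d\right) - 5\right) = -81 + 9 \left(-5 + J + d\right) = -81 + \left(-45 + 9 J + 9 d\right) = -126 + 9 J + 9 d$)
$- u{\left(p{\left(5 \right)},w 3 \right)} = - (-126 + 9 \cdot 5 + 9 \left(\left(- \frac{1}{6}\right) 3\right)) = - (-126 + 45 + 9 \left(- \frac{1}{2}\right)) = - (-126 + 45 - \frac{9}{2}) = \left(-1\right) \left(- \frac{171}{2}\right) = \frac{171}{2}$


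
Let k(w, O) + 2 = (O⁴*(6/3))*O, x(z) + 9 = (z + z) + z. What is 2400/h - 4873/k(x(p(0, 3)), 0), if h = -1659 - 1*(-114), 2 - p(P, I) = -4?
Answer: 501599/206 ≈ 2434.9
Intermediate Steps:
p(P, I) = 6 (p(P, I) = 2 - 1*(-4) = 2 + 4 = 6)
h = -1545 (h = -1659 + 114 = -1545)
x(z) = -9 + 3*z (x(z) = -9 + ((z + z) + z) = -9 + (2*z + z) = -9 + 3*z)
k(w, O) = -2 + 2*O⁵ (k(w, O) = -2 + (O⁴*(6/3))*O = -2 + (O⁴*(6*(⅓)))*O = -2 + (O⁴*2)*O = -2 + (2*O⁴)*O = -2 + 2*O⁵)
2400/h - 4873/k(x(p(0, 3)), 0) = 2400/(-1545) - 4873/(-2 + 2*0⁵) = 2400*(-1/1545) - 4873/(-2 + 2*0) = -160/103 - 4873/(-2 + 0) = -160/103 - 4873/(-2) = -160/103 - 4873*(-½) = -160/103 + 4873/2 = 501599/206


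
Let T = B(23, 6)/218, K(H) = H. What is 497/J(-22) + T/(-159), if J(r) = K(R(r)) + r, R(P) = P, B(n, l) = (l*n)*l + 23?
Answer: -8632229/762564 ≈ -11.320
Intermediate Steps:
B(n, l) = 23 + n*l**2 (B(n, l) = n*l**2 + 23 = 23 + n*l**2)
J(r) = 2*r (J(r) = r + r = 2*r)
T = 851/218 (T = (23 + 23*6**2)/218 = (23 + 23*36)*(1/218) = (23 + 828)*(1/218) = 851*(1/218) = 851/218 ≈ 3.9037)
497/J(-22) + T/(-159) = 497/((2*(-22))) + (851/218)/(-159) = 497/(-44) + (851/218)*(-1/159) = 497*(-1/44) - 851/34662 = -497/44 - 851/34662 = -8632229/762564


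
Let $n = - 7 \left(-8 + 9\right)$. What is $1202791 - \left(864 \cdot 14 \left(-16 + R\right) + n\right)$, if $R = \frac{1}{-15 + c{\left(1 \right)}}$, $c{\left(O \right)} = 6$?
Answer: $1397678$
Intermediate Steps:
$n = -7$ ($n = \left(-7\right) 1 = -7$)
$R = - \frac{1}{9}$ ($R = \frac{1}{-15 + 6} = \frac{1}{-9} = - \frac{1}{9} \approx -0.11111$)
$1202791 - \left(864 \cdot 14 \left(-16 + R\right) + n\right) = 1202791 - \left(864 \cdot 14 \left(-16 - \frac{1}{9}\right) - 7\right) = 1202791 - \left(864 \cdot 14 \left(- \frac{145}{9}\right) - 7\right) = 1202791 - \left(864 \left(- \frac{2030}{9}\right) - 7\right) = 1202791 - \left(-194880 - 7\right) = 1202791 - -194887 = 1202791 + 194887 = 1397678$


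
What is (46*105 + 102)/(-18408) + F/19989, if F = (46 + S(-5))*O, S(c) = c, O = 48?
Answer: -1732189/10221042 ≈ -0.16947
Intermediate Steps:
F = 1968 (F = (46 - 5)*48 = 41*48 = 1968)
(46*105 + 102)/(-18408) + F/19989 = (46*105 + 102)/(-18408) + 1968/19989 = (4830 + 102)*(-1/18408) + 1968*(1/19989) = 4932*(-1/18408) + 656/6663 = -411/1534 + 656/6663 = -1732189/10221042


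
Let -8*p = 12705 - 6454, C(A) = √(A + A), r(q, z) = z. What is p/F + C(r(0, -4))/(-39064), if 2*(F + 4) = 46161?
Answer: -6251/184612 - I*√2/19532 ≈ -0.03386 - 7.2405e-5*I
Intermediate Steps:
C(A) = √2*√A (C(A) = √(2*A) = √2*√A)
p = -6251/8 (p = -(12705 - 6454)/8 = -⅛*6251 = -6251/8 ≈ -781.38)
F = 46153/2 (F = -4 + (½)*46161 = -4 + 46161/2 = 46153/2 ≈ 23077.)
p/F + C(r(0, -4))/(-39064) = -6251/(8*46153/2) + (√2*√(-4))/(-39064) = -6251/8*2/46153 + (√2*(2*I))*(-1/39064) = -6251/184612 + (2*I*√2)*(-1/39064) = -6251/184612 - I*√2/19532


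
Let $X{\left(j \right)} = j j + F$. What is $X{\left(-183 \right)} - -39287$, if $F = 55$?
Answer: $72831$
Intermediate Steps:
$X{\left(j \right)} = 55 + j^{2}$ ($X{\left(j \right)} = j j + 55 = j^{2} + 55 = 55 + j^{2}$)
$X{\left(-183 \right)} - -39287 = \left(55 + \left(-183\right)^{2}\right) - -39287 = \left(55 + 33489\right) + 39287 = 33544 + 39287 = 72831$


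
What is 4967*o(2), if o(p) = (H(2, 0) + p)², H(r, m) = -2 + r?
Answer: 19868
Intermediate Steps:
o(p) = p² (o(p) = ((-2 + 2) + p)² = (0 + p)² = p²)
4967*o(2) = 4967*2² = 4967*4 = 19868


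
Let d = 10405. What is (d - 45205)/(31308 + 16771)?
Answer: -34800/48079 ≈ -0.72381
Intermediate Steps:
(d - 45205)/(31308 + 16771) = (10405 - 45205)/(31308 + 16771) = -34800/48079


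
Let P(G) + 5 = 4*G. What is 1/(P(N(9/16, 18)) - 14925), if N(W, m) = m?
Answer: -1/14858 ≈ -6.7304e-5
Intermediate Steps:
P(G) = -5 + 4*G
1/(P(N(9/16, 18)) - 14925) = 1/((-5 + 4*18) - 14925) = 1/((-5 + 72) - 14925) = 1/(67 - 14925) = 1/(-14858) = -1/14858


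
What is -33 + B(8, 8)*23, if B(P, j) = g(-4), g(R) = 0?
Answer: -33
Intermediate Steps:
B(P, j) = 0
-33 + B(8, 8)*23 = -33 + 0*23 = -33 + 0 = -33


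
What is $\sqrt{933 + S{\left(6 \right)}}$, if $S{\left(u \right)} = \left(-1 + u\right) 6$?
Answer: $3 \sqrt{107} \approx 31.032$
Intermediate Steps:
$S{\left(u \right)} = -6 + 6 u$
$\sqrt{933 + S{\left(6 \right)}} = \sqrt{933 + \left(-6 + 6 \cdot 6\right)} = \sqrt{933 + \left(-6 + 36\right)} = \sqrt{933 + 30} = \sqrt{963} = 3 \sqrt{107}$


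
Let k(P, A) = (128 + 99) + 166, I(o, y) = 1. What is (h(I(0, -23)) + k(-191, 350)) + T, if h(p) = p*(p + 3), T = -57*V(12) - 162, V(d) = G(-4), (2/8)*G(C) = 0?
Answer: 235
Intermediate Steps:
G(C) = 0 (G(C) = 4*0 = 0)
V(d) = 0
k(P, A) = 393 (k(P, A) = 227 + 166 = 393)
T = -162 (T = -57*0 - 162 = 0 - 162 = -162)
h(p) = p*(3 + p)
(h(I(0, -23)) + k(-191, 350)) + T = (1*(3 + 1) + 393) - 162 = (1*4 + 393) - 162 = (4 + 393) - 162 = 397 - 162 = 235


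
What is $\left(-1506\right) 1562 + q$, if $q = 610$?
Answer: $-2351762$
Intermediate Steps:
$\left(-1506\right) 1562 + q = \left(-1506\right) 1562 + 610 = -2352372 + 610 = -2351762$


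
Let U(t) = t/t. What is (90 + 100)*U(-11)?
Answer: 190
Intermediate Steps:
U(t) = 1
(90 + 100)*U(-11) = (90 + 100)*1 = 190*1 = 190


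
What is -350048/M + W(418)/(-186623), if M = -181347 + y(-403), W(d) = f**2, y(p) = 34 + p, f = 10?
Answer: 16327209076/8478096267 ≈ 1.9258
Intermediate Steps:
W(d) = 100 (W(d) = 10**2 = 100)
M = -181716 (M = -181347 + (34 - 403) = -181347 - 369 = -181716)
-350048/M + W(418)/(-186623) = -350048/(-181716) + 100/(-186623) = -350048*(-1/181716) + 100*(-1/186623) = 87512/45429 - 100/186623 = 16327209076/8478096267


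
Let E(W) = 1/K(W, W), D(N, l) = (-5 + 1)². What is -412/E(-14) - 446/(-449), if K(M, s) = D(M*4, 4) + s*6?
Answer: 12579630/449 ≈ 28017.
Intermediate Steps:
D(N, l) = 16 (D(N, l) = (-4)² = 16)
K(M, s) = 16 + 6*s (K(M, s) = 16 + s*6 = 16 + 6*s)
E(W) = 1/(16 + 6*W)
-412/E(-14) - 446/(-449) = -412/(1/(2*(8 + 3*(-14)))) - 446/(-449) = -412/(1/(2*(8 - 42))) - 446*(-1/449) = -412/((½)/(-34)) + 446/449 = -412/((½)*(-1/34)) + 446/449 = -412/(-1/68) + 446/449 = -412*(-68) + 446/449 = 28016 + 446/449 = 12579630/449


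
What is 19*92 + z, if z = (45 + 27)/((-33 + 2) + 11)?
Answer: 8722/5 ≈ 1744.4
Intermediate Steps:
z = -18/5 (z = 72/(-31 + 11) = 72/(-20) = 72*(-1/20) = -18/5 ≈ -3.6000)
19*92 + z = 19*92 - 18/5 = 1748 - 18/5 = 8722/5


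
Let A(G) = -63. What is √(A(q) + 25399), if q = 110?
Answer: 2*√6334 ≈ 159.17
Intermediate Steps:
√(A(q) + 25399) = √(-63 + 25399) = √25336 = 2*√6334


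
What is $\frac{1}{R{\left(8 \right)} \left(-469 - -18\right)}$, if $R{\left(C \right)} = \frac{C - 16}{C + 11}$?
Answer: $\frac{19}{3608} \approx 0.0052661$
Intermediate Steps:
$R{\left(C \right)} = \frac{-16 + C}{11 + C}$
$\frac{1}{R{\left(8 \right)} \left(-469 - -18\right)} = \frac{1}{\frac{-16 + 8}{11 + 8} \left(-469 - -18\right)} = \frac{1}{\frac{1}{19} \left(-8\right) \left(-469 + 18\right)} = \frac{1}{\frac{1}{19} \left(-8\right) \left(-451\right)} = \frac{1}{\left(- \frac{8}{19}\right) \left(-451\right)} = \frac{1}{\frac{3608}{19}} = \frac{19}{3608}$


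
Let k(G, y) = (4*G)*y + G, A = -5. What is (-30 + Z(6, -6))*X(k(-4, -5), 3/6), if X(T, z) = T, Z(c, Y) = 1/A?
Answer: -11476/5 ≈ -2295.2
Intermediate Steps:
k(G, y) = G + 4*G*y (k(G, y) = 4*G*y + G = G + 4*G*y)
Z(c, Y) = -⅕ (Z(c, Y) = 1/(-5) = -⅕)
(-30 + Z(6, -6))*X(k(-4, -5), 3/6) = (-30 - ⅕)*(-4*(1 + 4*(-5))) = -(-604)*(1 - 20)/5 = -(-604)*(-19)/5 = -151/5*76 = -11476/5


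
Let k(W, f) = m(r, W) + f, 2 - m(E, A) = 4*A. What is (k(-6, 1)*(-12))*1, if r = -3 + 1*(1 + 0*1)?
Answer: -324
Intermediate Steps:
r = -2 (r = -3 + 1*(1 + 0) = -3 + 1*1 = -3 + 1 = -2)
m(E, A) = 2 - 4*A
k(W, f) = 2 + f - 4*W (k(W, f) = (2 - 4*W) + f = 2 + f - 4*W)
(k(-6, 1)*(-12))*1 = ((2 + 1 - 4*(-6))*(-12))*1 = ((2 + 1 + 24)*(-12))*1 = (27*(-12))*1 = -324*1 = -324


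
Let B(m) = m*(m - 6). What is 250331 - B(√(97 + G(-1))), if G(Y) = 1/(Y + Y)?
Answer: 500469/2 + 3*√386 ≈ 2.5029e+5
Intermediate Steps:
G(Y) = 1/(2*Y)
B(m) = m*(-6 + m)
250331 - B(√(97 + G(-1))) = 250331 - √(97 + (½)/(-1))*(-6 + √(97 + (½)/(-1))) = 250331 - √(97 + (½)*(-1))*(-6 + √(97 + (½)*(-1))) = 250331 - √(97 - ½)*(-6 + √(97 - ½)) = 250331 - √(193/2)*(-6 + √(193/2)) = 250331 - √386/2*(-6 + √386/2) = 250331 - √386*(-6 + √386/2)/2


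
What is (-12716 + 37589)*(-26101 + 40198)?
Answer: 350634681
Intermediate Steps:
(-12716 + 37589)*(-26101 + 40198) = 24873*14097 = 350634681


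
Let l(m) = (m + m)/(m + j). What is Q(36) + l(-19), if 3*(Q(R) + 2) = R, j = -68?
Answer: 908/87 ≈ 10.437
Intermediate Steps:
l(m) = 2*m/(-68 + m) (l(m) = (m + m)/(m - 68) = (2*m)/(-68 + m) = 2*m/(-68 + m))
Q(R) = -2 + R/3
Q(36) + l(-19) = (-2 + (1/3)*36) + 2*(-19)/(-68 - 19) = (-2 + 12) + 2*(-19)/(-87) = 10 + 2*(-19)*(-1/87) = 10 + 38/87 = 908/87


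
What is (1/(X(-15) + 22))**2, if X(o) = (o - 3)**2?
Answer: 1/119716 ≈ 8.3531e-6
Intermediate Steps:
X(o) = (-3 + o)**2
(1/(X(-15) + 22))**2 = (1/((-3 - 15)**2 + 22))**2 = (1/((-18)**2 + 22))**2 = (1/(324 + 22))**2 = (1/346)**2 = 1/119716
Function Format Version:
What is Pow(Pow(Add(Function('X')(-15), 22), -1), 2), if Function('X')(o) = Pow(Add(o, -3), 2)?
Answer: Rational(1, 119716) ≈ 8.3531e-6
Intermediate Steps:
Function('X')(o) = Pow(Add(-3, o), 2)
Pow(Pow(Add(Function('X')(-15), 22), -1), 2) = Pow(Pow(Add(Pow(Add(-3, -15), 2), 22), -1), 2) = Pow(Pow(Add(Pow(-18, 2), 22), -1), 2) = Pow(Pow(Add(324, 22), -1), 2) = Pow(Pow(346, -1), 2) = Pow(Rational(1, 346), 2) = Rational(1, 119716)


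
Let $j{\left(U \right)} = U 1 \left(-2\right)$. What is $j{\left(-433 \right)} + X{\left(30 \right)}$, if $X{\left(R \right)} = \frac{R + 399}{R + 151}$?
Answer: $\frac{157175}{181} \approx 868.37$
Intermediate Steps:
$j{\left(U \right)} = - 2 U$ ($j{\left(U \right)} = U \left(-2\right) = - 2 U$)
$X{\left(R \right)} = \frac{399 + R}{151 + R}$
$j{\left(-433 \right)} + X{\left(30 \right)} = \left(-2\right) \left(-433\right) + \frac{399 + 30}{151 + 30} = 866 + \frac{1}{181} \cdot 429 = 866 + \frac{429}{181} = \frac{157175}{181}$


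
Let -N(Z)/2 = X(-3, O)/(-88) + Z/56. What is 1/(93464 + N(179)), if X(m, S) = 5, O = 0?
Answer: 154/14392489 ≈ 1.0700e-5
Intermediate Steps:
N(Z) = 5/44 - Z/28 (N(Z) = -2*(5/(-88) + Z/56) = -2*(5*(-1/88) + Z*(1/56)) = -2*(-5/88 + Z/56) = 5/44 - Z/28)
1/(93464 + N(179)) = 1/(93464 + (5/44 - 1/28*179)) = 1/(93464 + (5/44 - 179/28)) = 1/(93464 - 967/154) = 1/(14392489/154) = 154/14392489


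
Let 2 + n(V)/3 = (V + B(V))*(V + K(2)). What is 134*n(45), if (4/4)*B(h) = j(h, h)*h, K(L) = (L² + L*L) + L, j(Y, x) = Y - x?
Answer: 994146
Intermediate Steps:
K(L) = L + 2*L² (K(L) = (L² + L²) + L = 2*L² + L = L + 2*L²)
B(h) = 0 (B(h) = (h - h)*h = 0*h = 0)
n(V) = -6 + 3*V*(10 + V) (n(V) = -6 + 3*((V + 0)*(V + 2*(1 + 2*2))) = -6 + 3*(V*(V + 2*(1 + 4))) = -6 + 3*(V*(V + 2*5)) = -6 + 3*(V*(V + 10)) = -6 + 3*(V*(10 + V)) = -6 + 3*V*(10 + V))
134*n(45) = 134*(-6 + 3*45² + 30*45) = 134*(-6 + 3*2025 + 1350) = 134*(-6 + 6075 + 1350) = 134*7419 = 994146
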